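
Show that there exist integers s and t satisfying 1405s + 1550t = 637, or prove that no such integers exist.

Any value of 1405s + 1550t is a multiple of gcd(1405, 1550) = 5.
However 637 leaves remainder 2 on division by 5.
Hence no integers s, t satisfy the equation.

No such integers exist.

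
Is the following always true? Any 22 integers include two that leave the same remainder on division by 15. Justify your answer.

Yes, this is always true.

Partition the integers by their residue mod 15; there are 15 classes.
Placing 22 integers into 15 classes, some class receives at least two — say a and b.
So a and b have equal remainders mod 15, which is exactly what was to be shown.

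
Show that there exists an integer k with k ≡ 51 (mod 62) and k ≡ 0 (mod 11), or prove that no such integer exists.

Since 62 and 11 share no common factor, CRT says the pair of congruences has a solution (unique mod 682).
Write k = 51 + 62t and require 51 + 62t ≡ 0 (mod 11), i.e. 62t ≡ 4 (mod 11).
62 ≡ 7 (mod 11), so this reads 7t ≡ 4 (mod 11). Note 7·8 = 56 ≡ 1 (mod 11) (as 56 − 1 = 5·11), so 7⁻¹ ≡ 8.
Multiplying by 8: t ≡ 8·4 = 32 ≡ 10 (mod 11).
Taking t = 10 gives k = 51 + 62·10 = 671.
Check: 671 mod 62 = 51, 671 mod 11 = 0. ✓

k = 671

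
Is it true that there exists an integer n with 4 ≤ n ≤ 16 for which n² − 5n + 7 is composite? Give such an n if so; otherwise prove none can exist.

At n = 13: 13² − 5·13 + 7 = 111 = 3·37, which is composite.

n = 13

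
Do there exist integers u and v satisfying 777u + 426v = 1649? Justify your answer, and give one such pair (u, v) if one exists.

gcd(777, 426) = 3, so every integer of the form 777u + 426v is a multiple of 3.
But 1649 = 3·549 + 2, so 3 ∤ 1649.
Hence no integers u, v satisfy the equation.

No such integers exist.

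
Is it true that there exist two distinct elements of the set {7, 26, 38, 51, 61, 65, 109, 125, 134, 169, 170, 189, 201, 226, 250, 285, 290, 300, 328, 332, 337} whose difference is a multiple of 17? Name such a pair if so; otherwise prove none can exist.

7 and 109 are such a pair.

7 mod 17 = 7 and 109 mod 17 = 7, so 109 − 7 = 102 = 6·17.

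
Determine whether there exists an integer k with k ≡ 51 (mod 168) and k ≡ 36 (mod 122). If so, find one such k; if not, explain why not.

gcd(168, 122) = 2. If k ≡ 51 (mod 168) and k ≡ 36 (mod 122), then k ≡ 51 (mod 2) and k ≡ 36 (mod 2).
These are incompatible: 51 − 36 = 15 is not divisible by 2.
Therefore no such k exists.

There is no such integer.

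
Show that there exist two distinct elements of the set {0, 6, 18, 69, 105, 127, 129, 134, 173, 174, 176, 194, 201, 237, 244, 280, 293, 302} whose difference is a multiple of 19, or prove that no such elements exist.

No such pair exists.

Reduce each element modulo 19: 0↦0, 6↦6, 18↦18, 69↦12, 105↦10, 127↦13, 129↦15, 134↦1, 173↦2, 174↦3, 176↦5, 194↦4, 201↦11, 237↦9, 244↦16, 280↦14, 293↦8, 302↦17.
These 18 residues are pairwise different, hence no difference of two elements is divisible by 19.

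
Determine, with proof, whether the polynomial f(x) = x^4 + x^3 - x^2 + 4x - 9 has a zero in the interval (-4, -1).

Such a root exists.

f(-4) = 151 and f(-1) = -14, which have opposite signs.
Since f is a polynomial it is continuous on [-4, -1].
By the Intermediate Value Theorem, f takes the value 0 somewhere in the open interval.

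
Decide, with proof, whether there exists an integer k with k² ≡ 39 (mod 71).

There is no such integer.

71 is prime, so by Euler's criterion 39 is a square mod 71 iff 39^((71−1)/2) = 39^35 ≡ 1 (mod 71).
Repeated squaring mod 71: 39^2 = 1521 ≡ 30; 39^4 ≡ 30² = 900 ≡ 48; 39^8 ≡ 48² = 2304 ≡ 32; 39^16 ≡ 32² = 1024 ≡ 30; 39^32 ≡ 30² = 900 ≡ 48.
Since 35 = 32 + 2 + 1, 39^35 ≡ 48 · 30 · 39; multiplying out mod 71: 48·30 = 1440 ≡ 20, then 20·39 = 780 ≡ 70. Thus 39^35 ≡ 70 ≡ −1 (mod 71).
By Euler's criterion 39 is a quadratic non-residue mod 71: no k satisfies k² ≡ 39 (mod 71).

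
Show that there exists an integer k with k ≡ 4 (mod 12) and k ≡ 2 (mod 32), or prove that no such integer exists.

gcd(12, 32) = 4. If k ≡ 4 (mod 12) and k ≡ 2 (mod 32), then k ≡ 4 (mod 4) and k ≡ 2 (mod 4).
These are incompatible: 4 − 2 = 2 is not divisible by 4.
Hence the system has no solution.

There is no such integer.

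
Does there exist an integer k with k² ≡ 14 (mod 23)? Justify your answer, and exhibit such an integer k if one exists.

Apply Euler's criterion with the prime 23: 14 is a quadratic residue iff 14^11 ≡ 1 (mod 23), and a non-residue iff it is ≡ −1.
Repeated squaring mod 23: 14^2 = 196 ≡ 12; 14^4 ≡ 12² = 144 ≡ 6; 14^8 ≡ 6² = 36 ≡ 13.
Since 11 = 8 + 2 + 1, 14^11 ≡ 13 · 12 · 14; multiplying out mod 23: 13·12 = 156 ≡ 18, then 18·14 = 252 ≡ 22. Thus 14^11 ≡ 22 ≡ −1 (mod 23).
By Euler's criterion 14 is a quadratic non-residue mod 23: no k satisfies k² ≡ 14 (mod 23).

No such integer exists.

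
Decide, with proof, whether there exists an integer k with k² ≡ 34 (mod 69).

No, no such integer exists.

Reduce modulo the prime factor 23 of 69: any solution would satisfy k² ≡ 11 (mod 23).
Apply Euler's criterion with the prime 23: 11 is a quadratic residue iff 11^11 ≡ 1 (mod 23), and a non-residue iff it is ≡ −1.
Repeated squaring mod 23: 11^2 = 121 ≡ 6; 11^4 ≡ 6² = 36 ≡ 13; 11^8 ≡ 13² = 169 ≡ 8.
Since 11 = 8 + 2 + 1, 11^11 ≡ 8 · 6 · 11; multiplying out mod 23: 8·6 = 48 ≡ 2, then 2·11 = 22 ≡ 22. Thus 11^11 ≡ 22 ≡ −1 (mod 23).
The value −1 means 11 is a non-residue modulo 23, so k² ≡ 11 (mod 23) is impossible.
So 11 is not a square mod 23, and hence 34 is not a square mod 69.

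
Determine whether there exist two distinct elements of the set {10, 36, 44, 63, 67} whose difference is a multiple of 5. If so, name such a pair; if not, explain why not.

Two integers differ by a multiple of 5 exactly when they have the same residue mod 5. The residues are 10↦0, 36↦1, 44↦4, 63↦3, 67↦2.
No residue repeats among the 5 elements, so no pair has difference ≡ 0 (mod 5).

No such pair exists.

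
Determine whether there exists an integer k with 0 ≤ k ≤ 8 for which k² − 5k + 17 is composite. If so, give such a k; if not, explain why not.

The values for k = 0, 1, …, 8 are 17, 13, 11, 11, 13, 17, 23, 31, 41, and each of these is prime.
So no value in the range makes the expression composite.

No, no such integer k in that range exists.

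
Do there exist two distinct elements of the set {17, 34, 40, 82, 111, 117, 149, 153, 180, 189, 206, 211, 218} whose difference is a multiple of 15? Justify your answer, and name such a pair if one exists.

Two integers differ by a multiple of 15 exactly when they have the same residue mod 15. The residues are 17↦2, 34↦4, 40↦10, 82↦7, 111↦6, 117↦12, 149↦14, 153↦3, 180↦0, 189↦9, 206↦11, 211↦1, 218↦8.
These 13 residues are pairwise different, hence no difference of two elements is divisible by 15.

No, no such pair exists.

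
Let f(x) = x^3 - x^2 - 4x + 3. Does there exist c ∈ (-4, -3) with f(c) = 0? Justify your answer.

f(-4) = -61 and f(-3) = -21, both negative, so a sign-change argument is unavailable; we show f keeps this sign on the whole interval.
Substitute x = -3 − u, where 0 < u < 1 on the interval. Expanding, f(-3 − u) = -u^3 - 10u^2 - 29u - 21.
The nonzero coefficients here are all negative, so for u > 0 every term is negative (or zero), and the constant term -21 is strictly negative.
So f is strictly negative on (-4, -3); no root exists in the interval.

No.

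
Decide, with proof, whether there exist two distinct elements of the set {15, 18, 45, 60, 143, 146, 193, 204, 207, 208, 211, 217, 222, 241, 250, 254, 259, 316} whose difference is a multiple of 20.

Two integers differ by a multiple of 20 exactly when they have the same residue mod 20. The residues are 15↦15, 18↦18, 45↦5, 60↦0, 143↦3, 146↦6, 193↦13, 204↦4, 207↦7, 208↦8, 211↦11, 217↦17, 222↦2, 241↦1, 250↦10, 254↦14, 259↦19, 316↦16.
No residue repeats among the 18 elements, so no pair has difference ≡ 0 (mod 20).

No such pair exists.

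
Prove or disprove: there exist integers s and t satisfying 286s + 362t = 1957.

No, no such integers exist.

Both 286 and 362 are divisible by gcd(286, 362) = 2, hence so is any combination 286s + 362t.
But 1957 = 2·978 + 1, so 2 ∤ 1957.
Therefore 286s + 362t = 1957 has no solution in integers.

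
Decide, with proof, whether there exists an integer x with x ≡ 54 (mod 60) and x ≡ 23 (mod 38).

There is no such integer.

Both moduli are multiples of 2 = gcd(60, 38), so any solution would satisfy x ≡ 54 and x ≡ 23 modulo 2 simultaneously.
But 54 mod 2 = 0 while 23 mod 2 = 1, a contradiction.
Hence the system has no solution.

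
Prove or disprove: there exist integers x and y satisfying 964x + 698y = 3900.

x = 117, y = -156

Since gcd(964, 698) = 2 and 3900 = 2·1950, Bézout's identity guarantees a solution.
Dividing through by 2 reduces the equation to 482x + 349y = 1950.
Dividing repeatedly: 482 = 1·349 + 133, 349 = 2·133 + 83, 133 = 1·83 + 50, 83 = 1·50 + 33, 50 = 1·33 + 17, 33 = 1·17 + 16, 17 = 1·16 + 1, 16 = 16·1 + 0.
Unwinding: 1 = 17 − 1·16 = 17 − (33 − 1·17) = −33 + 2·17 = −33 + 2·(50 − 1·33) = 2·50 − 3·33 = 2·50 − 3·(83 − 1·50) = −3·83 + 5·50 = −3·83 + 5·(133 − 1·83) = 5·133 − 8·83 = 5·133 − 8·(349 − 2·133) = −8·349 + 21·133 = −8·349 + 21·(482 − 1·349) = 21·482 − 29·349, i.e. 482·21 + 349·(-29) = 1.
Scaling by 1950 gives the particular solution (x, y) = (40950, -56550).
Shifting by a multiple of (349, −482) keeps it a solution: x = 40950 − 117·349 = 117, y = -56550 + 117·482 = -156.
Check: 964·117 + 698·(-156) = 112788 − 108888 = 3900. ✓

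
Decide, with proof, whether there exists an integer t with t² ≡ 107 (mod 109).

No such integer exists.

109 is prime, so by Euler's criterion 107 is a square mod 109 iff 107^((109−1)/2) = 107^54 ≡ 1 (mod 109).
Squaring successively (mod 109): 107^2 = 11449 ≡ 4; 107^4 ≡ 4² = 16 ≡ 16; 107^8 ≡ 16² = 256 ≡ 38; 107^16 ≡ 38² = 1444 ≡ 27; 107^32 ≡ 27² = 729 ≡ 75.
Since 54 = 32 + 16 + 4 + 2, 107^54 ≡ 75 · 27 · 16 · 4; multiplying out mod 109: 75·27 = 2025 ≡ 63, then 63·16 = 1008 ≡ 27, then 27·4 = 108 ≡ 108. Thus 107^54 ≡ 108 ≡ −1 (mod 109).
The value −1 means 107 is a non-residue modulo 109, so t² ≡ 107 (mod 109) is impossible.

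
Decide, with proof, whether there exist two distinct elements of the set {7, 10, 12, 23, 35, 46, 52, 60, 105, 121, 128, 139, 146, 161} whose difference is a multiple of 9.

7 mod 9 = 7 and 52 mod 9 = 7, so 52 − 7 = 45 = 5·9.

The pair (7, 52) works.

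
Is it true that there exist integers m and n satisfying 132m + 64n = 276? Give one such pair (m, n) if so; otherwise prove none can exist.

gcd(132, 64) = 4, and 4 divides 276, so integer solutions exist.
Dividing through by 4 reduces the equation to 33m + 16n = 69.
Run the Euclidean algorithm on 33 and 16: 33 = 2·16 + 1, 16 = 16·1 + 0.
Working back up the chain: 1 = 33 − 2·16. So 33·1 + 16·(-2) = 1.
Multiplying through by 69: m = 1·69 = 69, n = (-2)·69 = -138 is a solution.
Shifting by a multiple of (16, −33) keeps it a solution: m = 69 − 4·16 = 5, n = -138 + 4·33 = -6.
Indeed 132·5 + 64·(-6) = 660 − 384 = 276.

m = 5, n = -6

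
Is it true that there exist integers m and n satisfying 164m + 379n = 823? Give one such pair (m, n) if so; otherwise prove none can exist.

164 and 379 are coprime, so 164m + 379n ranges over all of ℤ.
Euclidean algorithm: 379 = 2·164 + 51, 164 = 3·51 + 11, 51 = 4·11 + 7, 11 = 1·7 + 4, 7 = 1·4 + 3, 4 = 1·3 + 1, 3 = 3·1 + 0.
Working back up the chain: 1 = 4 − 1·3 = 4 − (7 − 1·4) = −7 + 2·4 = −7 + 2·(11 − 1·7) = 2·11 − 3·7 = 2·11 − 3·(51 − 4·11) = −3·51 + 14·11 = −3·51 + 14·(164 − 3·51) = 14·164 − 45·51 = 14·164 − 45·(379 − 2·164) = −45·379 + 104·164. So 164·104 + 379·(-45) = 1.
Times 823: 164·85592 + 379·(-37035) = 823, so (85592, -37035) solves it.
The general solution is m = 85592 + 379k, n = -37035 − 164k; taking k = -225 gives the smaller pair m = 317, n = -135.
Check: 164·317 + 379·(-135) = 51988 − 51165 = 823. ✓

m = 317, n = -135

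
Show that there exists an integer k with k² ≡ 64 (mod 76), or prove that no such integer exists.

Take k = 68. Then 68² = 4624 = 60·76 + 64, so 68² ≡ 64 (mod 76).

k = 68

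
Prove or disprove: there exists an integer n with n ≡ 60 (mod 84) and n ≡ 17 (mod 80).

Both moduli are multiples of 4 = gcd(84, 80), so any solution would satisfy n ≡ 60 and n ≡ 17 modulo 4 simultaneously.
But 60 mod 4 = 0 while 17 mod 4 = 1, a contradiction.
Hence the system has no solution.

No such integer exists.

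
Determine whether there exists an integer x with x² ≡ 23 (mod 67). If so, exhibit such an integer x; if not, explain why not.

Take x = 31. Then 31² = 961 = 14·67 + 23, so 31² ≡ 23 (mod 67).

x = 31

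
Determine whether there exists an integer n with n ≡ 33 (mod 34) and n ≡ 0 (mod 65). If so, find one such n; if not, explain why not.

The moduli 34 and 65 are coprime, so by the Chinese Remainder Theorem a unique solution modulo 2210 exists.
Write n = 33 + 34t and require 33 + 34t ≡ 0 (mod 65), i.e. 34t ≡ 32 (mod 65).
Note 34·44 = 1496 ≡ 1 (mod 65) (as 1496 − 1 = 23·65), so 34⁻¹ ≡ 44.
Multiplying by 44: t ≡ 44·32 = 1408 ≡ 43 (mod 65).
Taking t = 43 gives n = 33 + 34·43 = 1495.
Verify: 1495 = 43·34 + 33 and 1495 = 23·65 + 0. ✓

n = 1495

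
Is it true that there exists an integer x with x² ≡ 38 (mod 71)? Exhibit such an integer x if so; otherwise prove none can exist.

x = 40

x = 40 works: 40² = 1600, and 1600 − 38 = 1562 = 22·71.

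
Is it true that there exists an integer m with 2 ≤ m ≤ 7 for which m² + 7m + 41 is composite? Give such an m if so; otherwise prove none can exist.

m = 4

At m = 4: 4² + 7·4 + 41 = 85 = 5·17, which is composite.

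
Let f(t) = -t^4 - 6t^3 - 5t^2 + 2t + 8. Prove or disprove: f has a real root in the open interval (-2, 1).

f(-2) = 16 and f(1) = -2, which have opposite signs.
Since f is a polynomial it is continuous on [-2, 1].
By the Intermediate Value Theorem f must vanish at some point of (-2, 1).

Yes, f has a root in the interval.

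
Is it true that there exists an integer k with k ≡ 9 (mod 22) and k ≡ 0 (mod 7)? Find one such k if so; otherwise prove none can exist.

k = 119

Since 22 and 7 share no common factor, CRT says the pair of congruences has a solution (unique mod 154).
Write k = 9 + 22t and require 9 + 22t ≡ 0 (mod 7), i.e. 22t ≡ 5 (mod 7).
22 ≡ 1 (mod 7), so this reads 1t ≡ 5 (mod 7). So t ≡ 5 (mod 7).
Taking t = 5 gives k = 9 + 22·5 = 119.
Verify: 119 = 5·22 + 9 and 119 = 17·7 + 0. ✓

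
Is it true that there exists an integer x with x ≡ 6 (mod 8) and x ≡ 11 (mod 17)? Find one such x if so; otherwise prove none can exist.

x = 62

gcd(8, 17) = 1, so the Chinese Remainder Theorem guarantees exactly one residue class mod 136 satisfying both.
Any solution of the first congruence is x = 6 + 8t; substituting into the second, 8t ≡ 11 − 6 ≡ 5 (mod 17).
Note 8·15 = 120 ≡ 1 (mod 17) (as 120 − 1 = 7·17), so 8⁻¹ ≡ 15.
Therefore t ≡ 15·5 = 75 ≡ 7 (mod 17).
With t = 7: x = 6 + 8·7 = 62.
Check: 62 mod 8 = 6, 62 mod 17 = 11. ✓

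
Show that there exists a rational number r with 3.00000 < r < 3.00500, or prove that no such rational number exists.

Scale by 201: the interval becomes (603.00000, 604.00500), which contains the integer 604.
Hence 604/201 is a rational number with 3.00000 < 604/201 < 3.00500.

r = 604/201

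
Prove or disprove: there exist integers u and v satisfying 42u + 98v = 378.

u = 2, v = 3

Every value of 42u + 98v is a multiple of gcd(42, 98) = 14; since 14 ∣ 378, solutions exist.
Dividing through by 14 reduces the equation to 3u + 7v = 27.
Dividing repeatedly: 7 = 2·3 + 1, 3 = 3·1 + 0.
Back-substituting, 1 = 7 − 2·3; that is, 3·(-2) + 7·1 = 1.
Multiplying through by 27: u = (-2)·27 = -54, v = 1·27 = 27 is a solution.
The general solution is u = -54 + 7k, v = 27 − 3k; taking k = 8 gives the smaller pair u = 2, v = 3.
Indeed 42·2 + 98·3 = 84 + 294 = 378.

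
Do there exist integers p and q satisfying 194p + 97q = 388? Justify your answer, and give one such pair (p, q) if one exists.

Since gcd(194, 97) = 97 and 388 = 97·4, Bézout's identity guarantees a solution.
Dividing through by 97 reduces the equation to 2p + 1q = 4.
With a unit coefficient on q, (p, q) = (0, 4) is an immediate solution.
Indeed 194·0 + 97·4 = 0 + 388 = 388.

p = 0, q = 4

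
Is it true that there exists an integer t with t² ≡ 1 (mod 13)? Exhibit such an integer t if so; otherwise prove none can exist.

t = 1

Take t = 1. Then 1² = 1, and since 0 ≤ 1 < 13 this is already reduced: 1² ≡ 1 (mod 13).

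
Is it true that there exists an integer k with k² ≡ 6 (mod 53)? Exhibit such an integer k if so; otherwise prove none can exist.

Take k = 18. Then 18² = 324 = 6·53 + 6, so 18² ≡ 6 (mod 53).

k = 18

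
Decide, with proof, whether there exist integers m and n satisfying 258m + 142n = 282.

Since gcd(258, 142) = 2 and 282 = 2·141, Bézout's identity guarantees a solution.
Dividing through by 2 reduces the equation to 129m + 71n = 141.
Run the Euclidean algorithm on 129 and 71: 129 = 1·71 + 58, 71 = 1·58 + 13, 58 = 4·13 + 6, 13 = 2·6 + 1, 6 = 6·1 + 0.
Working back up the chain: 1 = 13 − 2·6 = 13 − 2·(58 − 4·13) = −2·58 + 9·13 = −2·58 + 9·(71 − 1·58) = 9·71 − 11·58 = 9·71 − 11·(129 − 1·71) = −11·129 + 20·71. So 129·(-11) + 71·20 = 1.
Scaling by 141 gives the particular solution (m, n) = (-1551, 2820).
Adding 22·71 to m and subtracting 22·129 from n gives the tidier solution (11, -18).
Indeed 258·11 + 142·(-18) = 2838 − 2556 = 282.

m = 11, n = -18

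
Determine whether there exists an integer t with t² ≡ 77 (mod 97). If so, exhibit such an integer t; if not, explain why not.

No, no such integer exists.

97 is prime, so by Euler's criterion 77 is a square mod 97 iff 77^((97−1)/2) = 77^48 ≡ 1 (mod 97).
Squaring successively (mod 97): 77^2 = 5929 ≡ 12; 77^4 ≡ 12² = 144 ≡ 47; 77^8 ≡ 47² = 2209 ≡ 75; 77^16 ≡ 75² = 5625 ≡ 96; 77^32 ≡ 96² = 9216 ≡ 1.
Since 48 = 32 + 16, 77^48 ≡ 1 · 96; multiplying out mod 97: 1·96 = 96 ≡ 96. Thus 77^48 ≡ 96 ≡ −1 (mod 97).
By Euler's criterion 77 is a quadratic non-residue mod 97: no t satisfies t² ≡ 77 (mod 97).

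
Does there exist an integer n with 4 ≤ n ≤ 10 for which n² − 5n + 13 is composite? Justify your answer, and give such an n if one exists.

n = 9

At n = 9: 9² − 5·9 + 13 = 49 = 7·7, which is composite.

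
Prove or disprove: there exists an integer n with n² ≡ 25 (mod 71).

n = 5

Take n = 5. Then 5² = 25, and since 0 ≤ 25 < 71 this is already reduced: 5² ≡ 25 (mod 71).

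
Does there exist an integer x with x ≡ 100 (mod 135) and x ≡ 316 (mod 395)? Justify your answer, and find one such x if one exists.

Both moduli are multiples of 5 = gcd(135, 395), so any solution would satisfy x ≡ 100 and x ≡ 316 modulo 5 simultaneously.
But 100 mod 5 = 0 while 316 mod 5 = 1, a contradiction.
Therefore no such x exists.

No, no such integer exists.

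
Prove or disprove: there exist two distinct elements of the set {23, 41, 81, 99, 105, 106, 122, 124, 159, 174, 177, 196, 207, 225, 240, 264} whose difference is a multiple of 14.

Yes: 23 and 177.

Reduce each element mod 14: 23↦9, 41↦13, 81↦11, 99↦1, 105↦7, 106↦8, 122↦10, 124↦12, 159↦5, 174↦6, 177↦9, 196↦0, 207↦11, 225↦1, 240↦2, 264↦12. The residue 9 repeats (at 23 and 177), and 177 − 23 = 154 = 11·14.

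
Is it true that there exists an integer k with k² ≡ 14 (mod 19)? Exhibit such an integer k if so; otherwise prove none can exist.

No such integer exists.

Since (19 − k)² ≡ k² (mod 19), it suffices to square k = 0, 1, …, 9: the residues are 0, 1, 4, 9, 16, 6, 17, 11, 7, 5.
The set of squares mod 19 is therefore {0, 1, 4, 5, 6, 7, 9, 11, 16, 17}, which does not contain 14.
Therefore k² ≡ 14 (mod 19) has no solution.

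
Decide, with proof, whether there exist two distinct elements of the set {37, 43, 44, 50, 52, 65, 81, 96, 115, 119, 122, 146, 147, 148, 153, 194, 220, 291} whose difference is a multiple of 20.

Two integers differ by a multiple of 20 exactly when they have the same residue mod 20. The residues are 37↦17, 43↦3, 44↦4, 50↦10, 52↦12, 65↦5, 81↦1, 96↦16, 115↦15, 119↦19, 122↦2, 146↦6, 147↦7, 148↦8, 153↦13, 194↦14, 220↦0, 291↦11.
All 18 residues are distinct, so no two elements differ by a multiple of 20.

There is no such pair.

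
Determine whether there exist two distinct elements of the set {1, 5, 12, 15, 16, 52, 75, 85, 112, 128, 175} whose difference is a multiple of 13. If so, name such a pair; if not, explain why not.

Reduce each element modulo 13: 1↦1, 5↦5, 12↦12, 15↦2, 16↦3, 52↦0, 75↦10, 85↦7, 112↦8, 128↦11, 175↦6.
No residue repeats among the 11 elements, so no pair has difference ≡ 0 (mod 13).

No, no such pair exists.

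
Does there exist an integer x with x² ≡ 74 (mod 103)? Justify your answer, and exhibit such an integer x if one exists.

There is no such integer.

103 is prime, so by Euler's criterion 74 is a square mod 103 iff 74^((103−1)/2) = 74^51 ≡ 1 (mod 103).
Squaring successively (mod 103): 74^2 = 5476 ≡ 17; 74^4 ≡ 17² = 289 ≡ 83; 74^8 ≡ 83² = 6889 ≡ 91; 74^16 ≡ 91² = 8281 ≡ 41; 74^32 ≡ 41² = 1681 ≡ 33.
Since 51 = 32 + 16 + 2 + 1, 74^51 ≡ 33 · 41 · 17 · 74; multiplying out mod 103: 33·41 = 1353 ≡ 14, then 14·17 = 238 ≡ 32, then 32·74 = 2368 ≡ 102. Thus 74^51 ≡ 102 ≡ −1 (mod 103).
By Euler's criterion 74 is a quadratic non-residue mod 103: no x satisfies x² ≡ 74 (mod 103).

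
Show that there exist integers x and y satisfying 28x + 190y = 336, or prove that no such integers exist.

Since gcd(28, 190) = 2 and 336 = 2·168, Bézout's identity guarantees a solution.
Dividing through by 2 reduces the equation to 14x + 95y = 168.
Dividing repeatedly: 95 = 6·14 + 11, 14 = 1·11 + 3, 11 = 3·3 + 2, 3 = 1·2 + 1, 2 = 2·1 + 0.
Unwinding: 1 = 3 − 1·2 = 3 − (11 − 3·3) = −11 + 4·3 = −11 + 4·(14 − 1·11) = 4·14 − 5·11 = 4·14 − 5·(95 − 6·14) = −5·95 + 34·14, i.e. 14·34 + 95·(-5) = 1.
Multiplying through by 168: x = 34·168 = 5712, y = (-5)·168 = -840 is a solution.
The general solution is x = 5712 + 95k, y = -840 − 14k; taking k = -60 gives the smaller pair x = 12, y = 0.
Check: 28·12 + 190·0 = 336 + 0 = 336. ✓

x = 12, y = 0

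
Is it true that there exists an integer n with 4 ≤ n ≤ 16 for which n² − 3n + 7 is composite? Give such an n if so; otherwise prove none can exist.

n = 14

At n = 14: 14² − 3·14 + 7 = 161 = 7·23, which is composite.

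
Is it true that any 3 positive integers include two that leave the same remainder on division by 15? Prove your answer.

Take the 3 consecutive integers 67, 68, 69: their residues mod 15 are all distinct because 3 ≤ 15.
So no two of them leave the same remainder on division by 15; the claim fails for this set.

No, the set {67, 68, 69} is a counterexample.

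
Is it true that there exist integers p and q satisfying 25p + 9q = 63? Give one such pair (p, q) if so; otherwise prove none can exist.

p = 0, q = 7

25 and 9 are coprime, so 25p + 9q ranges over all of ℤ.
Euclidean algorithm: 25 = 2·9 + 7, 9 = 1·7 + 2, 7 = 3·2 + 1, 2 = 2·1 + 0.
Working back up the chain: 1 = 7 − 3·2 = 7 − 3·(9 − 1·7) = −3·9 + 4·7 = −3·9 + 4·(25 − 2·9) = 4·25 − 11·9. So 25·4 + 9·(-11) = 1.
Multiplying through by 63: p = 4·63 = 252, q = (-11)·63 = -693 is a solution.
Shifting by a multiple of (9, −25) keeps it a solution: p = 252 − 28·9 = 0, q = -693 + 28·25 = 7.
Indeed 25·0 + 9·7 = 0 + 63 = 63.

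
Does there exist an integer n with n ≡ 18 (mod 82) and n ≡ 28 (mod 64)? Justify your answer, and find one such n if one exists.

gcd(82, 64) = 2. A simultaneous solution exists iff 18 ≡ 28 (mod 2); here 18 mod 2 = 0 = 28 mod 2, so it does.
Put n = 18 + 82t, so we need 82t ≡ 10 (mod 64), equivalently (divide by 2) 41t ≡ 5 (mod 32).
41 ≡ 9 (mod 32), so this reads 9t ≡ 5 (mod 32). Note 9·25 = 225 ≡ 1 (mod 32) (as 225 − 1 = 7·32), so 9⁻¹ ≡ 25.
Multiplying by 25: t ≡ 25·5 = 125 ≡ 29 (mod 32).
Then n = 18 + 82·29 = 2396.
Verify: 2396 = 29·82 + 18 and 2396 = 37·64 + 28. ✓

n = 2396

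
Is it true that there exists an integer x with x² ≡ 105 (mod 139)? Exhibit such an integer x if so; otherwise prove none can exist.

No such integer exists.

139 is prime, so by Euler's criterion 105 is a square mod 139 iff 105^((139−1)/2) = 105^69 ≡ 1 (mod 139).
Repeated squaring mod 139: 105^2 = 11025 ≡ 44; 105^4 ≡ 44² = 1936 ≡ 129; 105^8 ≡ 129² = 16641 ≡ 100; 105^16 ≡ 100² = 10000 ≡ 131; 105^32 ≡ 131² = 17161 ≡ 64; 105^64 ≡ 64² = 4096 ≡ 65.
Since 69 = 64 + 4 + 1, 105^69 ≡ 65 · 129 · 105; multiplying out mod 139: 65·129 = 8385 ≡ 45, then 45·105 = 4725 ≡ 138. Thus 105^69 ≡ 138 ≡ −1 (mod 139).
By Euler's criterion 105 is a quadratic non-residue mod 139: no x satisfies x² ≡ 105 (mod 139).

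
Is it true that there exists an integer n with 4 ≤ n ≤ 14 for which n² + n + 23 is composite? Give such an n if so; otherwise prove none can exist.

n = 8

At n = 8: 8² + 8 + 23 = 95 = 5·19, which is composite.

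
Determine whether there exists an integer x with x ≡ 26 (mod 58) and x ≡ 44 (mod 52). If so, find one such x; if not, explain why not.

x = 200

gcd(58, 52) = 2. A simultaneous solution exists iff 26 ≡ 44 (mod 2); here 26 mod 2 = 0 = 44 mod 2, so it does.
The integers ≡ 26 (mod 58) are 26, 84, 142, 200, …; their remainders mod 52 are 26, 32, 38, 44, so x = 200 is the first that is ≡ 44 (mod 52).
Check: 200 mod 58 = 26, 200 mod 52 = 44. ✓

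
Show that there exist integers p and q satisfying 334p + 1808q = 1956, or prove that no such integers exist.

p = 558, q = -102

Every value of 334p + 1808q is a multiple of gcd(334, 1808) = 2; since 2 ∣ 1956, solutions exist.
Dividing through by 2 reduces the equation to 167p + 904q = 978.
Euclidean algorithm: 904 = 5·167 + 69, 167 = 2·69 + 29, 69 = 2·29 + 11, 29 = 2·11 + 7, 11 = 1·7 + 4, 7 = 1·4 + 3, 4 = 1·3 + 1, 3 = 3·1 + 0.
Working back up the chain: 1 = 4 − 1·3 = 4 − (7 − 1·4) = −7 + 2·4 = −7 + 2·(11 − 1·7) = 2·11 − 3·7 = 2·11 − 3·(29 − 2·11) = −3·29 + 8·11 = −3·29 + 8·(69 − 2·29) = 8·69 − 19·29 = 8·69 − 19·(167 − 2·69) = −19·167 + 46·69 = −19·167 + 46·(904 − 5·167) = 46·904 − 249·167. So 167·(-249) + 904·46 = 1.
Scaling by 978 gives the particular solution (p, q) = (-243522, 44988).
The general solution is p = -243522 + 904k, q = 44988 − 167k; taking k = 270 gives the smaller pair p = 558, q = -102.
Indeed 334·558 + 1808·(-102) = 186372 − 184416 = 1956.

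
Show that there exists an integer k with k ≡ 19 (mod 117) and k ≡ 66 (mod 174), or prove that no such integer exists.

Reduce both congruences modulo 3, which divides 117 and 174: they say k ≡ 19 (mod 3) and k ≡ 66 (mod 3).
However 19 ≡ 1 and 66 ≡ 0 (mod 3), and 1 ≠ 0.
Hence the system has no solution.

No such integer exists.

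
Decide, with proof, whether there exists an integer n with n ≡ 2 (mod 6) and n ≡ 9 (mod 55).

n = 284

The moduli 6 and 55 are coprime, so by the Chinese Remainder Theorem a unique solution modulo 330 exists.
Write n = 2 + 6t and require 2 + 6t ≡ 9 (mod 55), i.e. 6t ≡ 7 (mod 55).
Invert 6 mod 55 by the Euclidean algorithm: 55 = 9·6 + 1, 6 = 6·1 + 0; back-substituting, 1 = 55 − 9·6. Hence 6·(-9) ≡ 1, so 6⁻¹ ≡ -9 ≡ 46 (mod 55).
Multiplying by 46: t ≡ 46·7 = 322 ≡ 47 (mod 55).
With t = 47: n = 2 + 6·47 = 284.
Check: 284 mod 6 = 2, 284 mod 55 = 9. ✓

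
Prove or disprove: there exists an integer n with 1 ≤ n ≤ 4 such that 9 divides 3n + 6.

At n = 1 we get 3·1 + 6 = 9, and 9 = 9·1.

n = 1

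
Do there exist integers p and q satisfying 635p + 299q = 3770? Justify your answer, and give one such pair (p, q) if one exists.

Since gcd(635, 299) = 1, every integer is an integer combination of 635 and 299.
Dividing repeatedly: 635 = 2·299 + 37, 299 = 8·37 + 3, 37 = 12·3 + 1, 3 = 3·1 + 0.
Working back up the chain: 1 = 37 − 12·3 = 37 − 12·(299 − 8·37) = −12·299 + 97·37 = −12·299 + 97·(635 − 2·299) = 97·635 − 206·299. So 635·97 + 299·(-206) = 1.
Times 3770: 635·365690 + 299·(-776620) = 3770, so (365690, -776620) solves it.
The general solution is p = 365690 + 299k, q = -776620 − 635k; taking k = -1223 gives the smaller pair p = 13, q = -15.
Indeed 635·13 + 299·(-15) = 8255 − 4485 = 3770.

p = 13, q = -15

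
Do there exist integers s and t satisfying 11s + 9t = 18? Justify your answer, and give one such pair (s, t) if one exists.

s = 0, t = 2

Since gcd(11, 9) = 1, every integer is an integer combination of 11 and 9.
Euclidean algorithm: 11 = 1·9 + 2, 9 = 4·2 + 1, 2 = 2·1 + 0.
Unwinding: 1 = 9 − 4·2 = 9 − 4·(11 − 1·9) = −4·11 + 5·9, i.e. 11·(-4) + 9·5 = 1.
Scaling by 18 gives the particular solution (s, t) = (-72, 90).
Adding 8·9 to s and subtracting 8·11 from t gives the tidier solution (0, 2).
Check: 11·0 + 9·2 = 0 + 18 = 18. ✓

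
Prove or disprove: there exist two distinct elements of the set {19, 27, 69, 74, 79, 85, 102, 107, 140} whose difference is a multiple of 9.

Two integers differ by a multiple of 9 exactly when they have the same residue mod 9. The residues are 19↦1, 27↦0, 69↦6, 74↦2, 79↦7, 85↦4, 102↦3, 107↦8, 140↦5.
These 9 residues are pairwise different, hence no difference of two elements is divisible by 9.

No, no such pair exists.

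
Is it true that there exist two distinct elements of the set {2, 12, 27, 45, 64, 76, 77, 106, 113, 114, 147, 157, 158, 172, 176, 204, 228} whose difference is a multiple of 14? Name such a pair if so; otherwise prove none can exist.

Both 2 and 114 leave remainder 2 on division by 14; their difference 112 = 8·14 is a multiple of 14.

Yes: 2 and 114.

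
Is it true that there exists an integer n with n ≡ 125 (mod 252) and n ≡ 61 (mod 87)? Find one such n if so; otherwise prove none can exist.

Reduce both congruences modulo 3, which divides 252 and 87: they say n ≡ 125 (mod 3) and n ≡ 61 (mod 3).
However 125 ≡ 2 and 61 ≡ 1 (mod 3), and 2 ≠ 1.
So no integer satisfies both congruences.

No such integer exists.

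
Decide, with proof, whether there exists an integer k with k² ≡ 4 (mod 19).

k = 17

Take k = 17. Then 17² = 289 = 15·19 + 4, so 17² ≡ 4 (mod 19).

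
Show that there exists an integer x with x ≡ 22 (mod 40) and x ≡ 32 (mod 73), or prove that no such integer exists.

x = 2222

The moduli 40 and 73 are coprime, so by the Chinese Remainder Theorem a unique solution modulo 2920 exists.
Any solution of the first congruence is x = 22 + 40t; substituting into the second, 40t ≡ 32 − 22 ≡ 10 (mod 73).
Invert 40 mod 73 by the Euclidean algorithm: 73 = 1·40 + 33, 40 = 1·33 + 7, 33 = 4·7 + 5, 7 = 1·5 + 2, 5 = 2·2 + 1, 2 = 2·1 + 0; back-substituting, 1 = 5 − 2·2 = 5 − 2·(7 − 1·5) = −2·7 + 3·5 = −2·7 + 3·(33 − 4·7) = 3·33 − 14·7 = 3·33 − 14·(40 − 1·33) = −14·40 + 17·33 = −14·40 + 17·(73 − 1·40) = 17·73 − 31·40. Hence 40·(-31) ≡ 1, so 40⁻¹ ≡ -31 ≡ 42 (mod 73).
Therefore t ≡ 42·10 = 420 ≡ 55 (mod 73).
Taking t = 55 gives x = 22 + 40·55 = 2222.
Check: 2222 mod 40 = 22, 2222 mod 73 = 32. ✓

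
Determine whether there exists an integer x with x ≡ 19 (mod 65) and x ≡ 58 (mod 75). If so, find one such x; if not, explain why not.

gcd(65, 75) = 5. If x ≡ 19 (mod 65) and x ≡ 58 (mod 75), then x ≡ 19 (mod 5) and x ≡ 58 (mod 5).
These are incompatible: 19 − 58 = -39 is not divisible by 5.
So no integer satisfies both congruences.

There is no such integer.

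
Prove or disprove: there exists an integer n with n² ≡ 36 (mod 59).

n = 6

Take n = 6. Then 6² = 36, and since 0 ≤ 36 < 59 this is already reduced: 6² ≡ 36 (mod 59).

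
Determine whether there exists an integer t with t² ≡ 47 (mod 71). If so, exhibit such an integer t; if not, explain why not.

No, no such integer exists.

Apply Euler's criterion with the prime 71: 47 is a quadratic residue iff 47^35 ≡ 1 (mod 71), and a non-residue iff it is ≡ −1.
Repeated squaring mod 71: 47^2 = 2209 ≡ 8; 47^4 ≡ 8² = 64 ≡ 64; 47^8 ≡ 64² = 4096 ≡ 49; 47^16 ≡ 49² = 2401 ≡ 58; 47^32 ≡ 58² = 3364 ≡ 27.
Since 35 = 32 + 2 + 1, 47^35 ≡ 27 · 8 · 47; multiplying out mod 71: 27·8 = 216 ≡ 3, then 3·47 = 141 ≡ 70. Thus 47^35 ≡ 70 ≡ −1 (mod 71).
By Euler's criterion 47 is a quadratic non-residue mod 71: no t satisfies t² ≡ 47 (mod 71).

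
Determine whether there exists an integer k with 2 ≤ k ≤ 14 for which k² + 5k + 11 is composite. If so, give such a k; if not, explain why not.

k = 8

At k = 8: 8² + 5·8 + 11 = 115 = 5·23, which is composite.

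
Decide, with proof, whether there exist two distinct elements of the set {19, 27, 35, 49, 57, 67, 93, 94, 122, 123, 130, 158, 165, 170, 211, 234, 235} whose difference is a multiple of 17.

No such pair exists.

Two integers differ by a multiple of 17 exactly when they have the same residue mod 17. The residues are 19↦2, 27↦10, 35↦1, 49↦15, 57↦6, 67↦16, 93↦8, 94↦9, 122↦3, 123↦4, 130↦11, 158↦5, 165↦12, 170↦0, 211↦7, 234↦13, 235↦14.
No residue repeats among the 17 elements, so no pair has difference ≡ 0 (mod 17).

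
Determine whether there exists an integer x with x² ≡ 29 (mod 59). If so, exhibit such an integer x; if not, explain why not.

Take x = 18. Then 18² = 324 = 5·59 + 29, so 18² ≡ 29 (mod 59).

x = 18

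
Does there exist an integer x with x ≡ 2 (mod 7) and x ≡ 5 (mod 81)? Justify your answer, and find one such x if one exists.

x = 86

The moduli 7 and 81 are coprime, so by the Chinese Remainder Theorem a unique solution modulo 567 exists.
Write x = 2 + 7t and require 2 + 7t ≡ 5 (mod 81), i.e. 7t ≡ 3 (mod 81).
To invert 7 modulo 81: 81 = 11·7 + 4, 7 = 1·4 + 3, 4 = 1·3 + 1, 3 = 3·1 + 0, and unwinding, 1 = 4 − 1·3 = 4 − (7 − 1·4) = −7 + 2·4 = −7 + 2·(81 − 11·7) = 2·81 − 23·7. Thus 7⁻¹ ≡ -23 ≡ 58 (mod 81).
Therefore t ≡ 58·3 = 174 ≡ 12 (mod 81).
With t = 12: x = 2 + 7·12 = 86.
Check: 86 mod 7 = 2, 86 mod 81 = 5. ✓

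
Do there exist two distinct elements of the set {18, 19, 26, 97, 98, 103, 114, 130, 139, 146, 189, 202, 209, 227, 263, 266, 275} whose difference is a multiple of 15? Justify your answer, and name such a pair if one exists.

Both 19 and 139 leave remainder 4 on division by 15; their difference 120 = 8·15 is a multiple of 15.

19 and 139 are such a pair.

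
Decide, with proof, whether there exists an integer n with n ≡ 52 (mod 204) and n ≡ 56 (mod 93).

No such integer exists.

gcd(204, 93) = 3. If n ≡ 52 (mod 204) and n ≡ 56 (mod 93), then n ≡ 52 (mod 3) and n ≡ 56 (mod 3).
But 52 mod 3 = 1 while 56 mod 3 = 2, a contradiction.
So no integer satisfies both congruences.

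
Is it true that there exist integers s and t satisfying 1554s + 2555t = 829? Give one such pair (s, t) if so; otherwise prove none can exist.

No such integers exist.

Both 1554 and 2555 are divisible by gcd(1554, 2555) = 7, hence so is any combination 1554s + 2555t.
But 829 = 7·118 + 3, so 7 ∤ 829.
Therefore 1554s + 2555t = 829 has no solution in integers.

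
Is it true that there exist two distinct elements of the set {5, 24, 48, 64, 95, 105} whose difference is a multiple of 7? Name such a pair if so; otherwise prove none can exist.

Reduce each element modulo 7: 5↦5, 24↦3, 48↦6, 64↦1, 95↦4, 105↦0.
No residue repeats among the 6 elements, so no pair has difference ≡ 0 (mod 7).

No such pair exists.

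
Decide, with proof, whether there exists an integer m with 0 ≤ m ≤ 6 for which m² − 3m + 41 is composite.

At m = 2: 2² − 3·2 + 41 = 39 = 3·13, which is composite.

m = 2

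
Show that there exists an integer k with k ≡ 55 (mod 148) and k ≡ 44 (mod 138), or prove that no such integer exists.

Reduce both congruences modulo 2, which divides 148 and 138: they say k ≡ 55 (mod 2) and k ≡ 44 (mod 2).
These are incompatible: 55 − 44 = 11 is not divisible by 2.
So no integer satisfies both congruences.

There is no such integer.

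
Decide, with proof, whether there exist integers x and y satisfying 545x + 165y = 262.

No such integers exist.

gcd(545, 165) = 5, so every integer of the form 545x + 165y is a multiple of 5.
However 262 leaves remainder 2 on division by 5.
So the equation is unsolvable over ℤ.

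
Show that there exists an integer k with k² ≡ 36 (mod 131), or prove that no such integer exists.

k = 125 works: 125² = 15625, and 15625 − 36 = 15589 = 119·131.

k = 125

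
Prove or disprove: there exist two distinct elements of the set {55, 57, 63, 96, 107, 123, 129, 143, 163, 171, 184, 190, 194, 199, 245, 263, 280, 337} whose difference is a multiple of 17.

Yes: 55 and 123.

Reduce each element mod 17: 55↦4, 57↦6, 63↦12, 96↦11, 107↦5, 123↦4, 129↦10, 143↦7, 163↦10, 171↦1, 184↦14, 190↦3, 194↦7, 199↦12, 245↦7, 263↦8, 280↦8, 337↦14. The residue 4 repeats (at 55 and 123), and 123 − 55 = 68 = 4·17.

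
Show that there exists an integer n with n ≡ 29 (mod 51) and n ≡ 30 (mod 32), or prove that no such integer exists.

n = 1406

The moduli 51 and 32 are coprime, so by the Chinese Remainder Theorem a unique solution modulo 1632 exists.
Any solution of the first congruence is n = 29 + 51t; substituting into the second, 51t ≡ 30 − 29 ≡ 1 (mod 32).
51 ≡ 19 (mod 32), so this reads 19t ≡ 1 (mod 32). Invert 19 mod 32 by the Euclidean algorithm: 32 = 1·19 + 13, 19 = 1·13 + 6, 13 = 2·6 + 1, 6 = 6·1 + 0; back-substituting, 1 = 13 − 2·6 = 13 − 2·(19 − 1·13) = −2·19 + 3·13 = −2·19 + 3·(32 − 1·19) = 3·32 − 5·19. Hence 19·(-5) ≡ 1, so 19⁻¹ ≡ -5 ≡ 27 (mod 32).
Therefore t ≡ 27·1 = 27 (mod 32).
Taking t = 27 gives n = 29 + 51·27 = 1406.
Indeed 1406 ≡ 29 (mod 51) and 1406 ≡ 30 (mod 32).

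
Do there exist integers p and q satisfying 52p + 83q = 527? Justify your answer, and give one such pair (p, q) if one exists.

p = 66, q = -35

Since gcd(52, 83) = 1, every integer is an integer combination of 52 and 83.
Run the Euclidean algorithm on 83 and 52: 83 = 1·52 + 31, 52 = 1·31 + 21, 31 = 1·21 + 10, 21 = 2·10 + 1, 10 = 10·1 + 0.
Back-substituting, 1 = 21 − 2·10 = 21 − 2·(31 − 1·21) = −2·31 + 3·21 = −2·31 + 3·(52 − 1·31) = 3·52 − 5·31 = 3·52 − 5·(83 − 1·52) = −5·83 + 8·52; that is, 52·8 + 83·(-5) = 1.
Times 527: 52·4216 + 83·(-2635) = 527, so (4216, -2635) solves it.
Shifting by a multiple of (83, −52) keeps it a solution: p = 4216 − 50·83 = 66, q = -2635 + 50·52 = -35.
Check: 52·66 + 83·(-35) = 3432 − 2905 = 527. ✓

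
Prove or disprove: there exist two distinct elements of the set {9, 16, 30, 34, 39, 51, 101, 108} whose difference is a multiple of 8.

No such pair exists.

Two integers differ by a multiple of 8 exactly when they have the same residue mod 8. The residues are 9↦1, 16↦0, 30↦6, 34↦2, 39↦7, 51↦3, 101↦5, 108↦4.
No residue repeats among the 8 elements, so no pair has difference ≡ 0 (mod 8).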